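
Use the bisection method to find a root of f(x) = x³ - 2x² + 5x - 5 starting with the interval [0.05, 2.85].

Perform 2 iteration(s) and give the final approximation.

f(x) = x³ - 2x² + 5x - 5
Initial interval: [0.05, 2.85]

Iteration 1:
  c_1 = (0.050000 + 2.850000)/2 = 1.450000
  f(c_1) = f(1.450000) = 1.093625
  f(a) × f(c) < 0, new interval: [0.050000, 1.450000]
Iteration 2:
  c_2 = (0.050000 + 1.450000)/2 = 0.750000
  f(c_2) = f(0.750000) = -1.953125
  f(a) × f(c) ≥ 0, new interval: [0.750000, 1.450000]

After 2 iteration(s), the approximation is c_2 = 0.750000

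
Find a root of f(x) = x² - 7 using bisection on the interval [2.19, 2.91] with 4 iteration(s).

f(x) = x² - 7
Initial interval: [2.19, 2.91]

Iteration 1:
  c_1 = (2.190000 + 2.910000)/2 = 2.550000
  f(c_1) = f(2.550000) = -0.497500
  f(a) × f(c) ≥ 0, new interval: [2.550000, 2.910000]
Iteration 2:
  c_2 = (2.550000 + 2.910000)/2 = 2.730000
  f(c_2) = f(2.730000) = 0.452900
  f(a) × f(c) < 0, new interval: [2.550000, 2.730000]
Iteration 3:
  c_3 = (2.550000 + 2.730000)/2 = 2.640000
  f(c_3) = f(2.640000) = -0.030400
  f(a) × f(c) ≥ 0, new interval: [2.640000, 2.730000]
Iteration 4:
  c_4 = (2.640000 + 2.730000)/2 = 2.685000
  f(c_4) = f(2.685000) = 0.209225
  f(a) × f(c) < 0, new interval: [2.640000, 2.685000]

After 4 iteration(s), the approximation is c_4 = 2.685000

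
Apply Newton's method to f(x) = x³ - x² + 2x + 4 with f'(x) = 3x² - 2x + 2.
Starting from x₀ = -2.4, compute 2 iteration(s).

f(x) = x³ - x² + 2x + 4
f'(x) = 3x² - 2x + 2
x₀ = -2.4

Newton-Raphson formula: x_{n+1} = x_n - f(x_n)/f'(x_n)

Iteration 1:
  f(-2.400000) = -20.384000
  f'(-2.400000) = 24.080000
  x_1 = -2.400000 - (-20.384000)/24.080000 = -1.553488
Iteration 2:
  f(-1.553488) = -5.269377
  f'(-1.553488) = 12.346955
  x_2 = -1.553488 - (-5.269377)/12.346955 = -1.126713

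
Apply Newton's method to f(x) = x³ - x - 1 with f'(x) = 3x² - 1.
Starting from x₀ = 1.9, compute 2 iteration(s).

f(x) = x³ - x - 1
f'(x) = 3x² - 1
x₀ = 1.9

Newton-Raphson formula: x_{n+1} = x_n - f(x_n)/f'(x_n)

Iteration 1:
  f(1.900000) = 3.959000
  f'(1.900000) = 9.830000
  x_1 = 1.900000 - 3.959000/9.830000 = 1.497253
Iteration 2:
  f(1.497253) = 0.859240
  f'(1.497253) = 5.725302
  x_2 = 1.497253 - 0.859240/5.725302 = 1.347176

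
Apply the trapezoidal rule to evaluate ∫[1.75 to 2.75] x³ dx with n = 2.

f(x) = x³
a = 1.75, b = 2.75, n = 2
h = (b - a)/n = 0.500000

Trapezoidal rule: (h/2)[f(x₀) + 2f(x₁) + 2f(x₂) + ... + f(xₙ)]

x_0 = 1.7500, f(x_0) = 5.359375, coefficient = 1
x_1 = 2.2500, f(x_1) = 11.390625, coefficient = 2
x_2 = 2.7500, f(x_2) = 20.796875, coefficient = 1

I ≈ (0.500000/2) × 48.937500 = 12.234375
Exact value: 11.953125
Error: 0.281250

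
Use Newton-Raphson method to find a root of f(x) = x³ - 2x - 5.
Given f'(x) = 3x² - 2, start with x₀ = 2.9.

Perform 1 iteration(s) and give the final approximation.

f(x) = x³ - 2x - 5
f'(x) = 3x² - 2
x₀ = 2.9

Newton-Raphson formula: x_{n+1} = x_n - f(x_n)/f'(x_n)

Iteration 1:
  f(2.900000) = 13.589000
  f'(2.900000) = 23.230000
  x_1 = 2.900000 - 13.589000/23.230000 = 2.315024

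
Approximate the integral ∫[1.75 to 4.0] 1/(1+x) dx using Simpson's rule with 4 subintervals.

f(x) = 1/(1+x)
a = 1.75, b = 4.0, n = 4
h = (b - a)/n = 0.562500

Simpson's rule: (h/3)[f(x₀) + 4f(x₁) + 2f(x₂) + ... + f(xₙ)]

x_0 = 1.7500, f(x_0) = 0.363636, coefficient = 1
x_1 = 2.3125, f(x_1) = 0.301887, coefficient = 4
x_2 = 2.8750, f(x_2) = 0.258065, coefficient = 2
x_3 = 3.4375, f(x_3) = 0.225352, coefficient = 4
x_4 = 4.0000, f(x_4) = 0.200000, coefficient = 1

I ≈ (0.562500/3) × 3.188721 = 0.597885
Exact value: 0.597837
Error: 0.000048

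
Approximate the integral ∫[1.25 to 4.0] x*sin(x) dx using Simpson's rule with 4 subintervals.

f(x) = x*sin(x)
a = 1.25, b = 4.0, n = 4
h = (b - a)/n = 0.687500

Simpson's rule: (h/3)[f(x₀) + 4f(x₁) + 2f(x₂) + ... + f(xₙ)]

x_0 = 1.2500, f(x_0) = 1.186231, coefficient = 1
x_1 = 1.9375, f(x_1) = 1.808684, coefficient = 4
x_2 = 2.6250, f(x_2) = 1.296541, coefficient = 2
x_3 = 3.3125, f(x_3) = -0.563379, coefficient = 4
x_4 = 4.0000, f(x_4) = -3.027210, coefficient = 1

I ≈ (0.687500/3) × 5.733324 = 1.313887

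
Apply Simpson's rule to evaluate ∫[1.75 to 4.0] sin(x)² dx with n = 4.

f(x) = sin(x)²
a = 1.75, b = 4.0, n = 4
h = (b - a)/n = 0.562500

Simpson's rule: (h/3)[f(x₀) + 4f(x₁) + 2f(x₂) + ... + f(xₙ)]

x_0 = 1.7500, f(x_0) = 0.968228, coefficient = 1
x_1 = 2.3125, f(x_1) = 0.543639, coefficient = 4
x_2 = 2.8750, f(x_2) = 0.069404, coefficient = 2
x_3 = 3.4375, f(x_3) = 0.085035, coefficient = 4
x_4 = 4.0000, f(x_4) = 0.572750, coefficient = 1

I ≈ (0.562500/3) × 4.194482 = 0.786465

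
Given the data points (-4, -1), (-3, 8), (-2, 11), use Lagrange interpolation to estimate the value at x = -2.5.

Lagrange interpolation formula:
P(x) = Σ yᵢ × Lᵢ(x)
where Lᵢ(x) = Π_{j≠i} (x - xⱼ)/(xᵢ - xⱼ)

L_0(-2.5) = (-2.5 - (-3))/(-4 - (-3)) × (-2.5 - (-2))/(-4 - (-2)) = -0.125000
L_1(-2.5) = (-2.5 - (-4))/(-3 - (-4)) × (-2.5 - (-2))/(-3 - (-2)) = 0.750000
L_2(-2.5) = (-2.5 - (-4))/(-2 - (-4)) × (-2.5 - (-3))/(-2 - (-3)) = 0.375000

P(-2.5) = (-1)×L_0(-2.5) + 8×L_1(-2.5) + 11×L_2(-2.5)
P(-2.5) = 10.250000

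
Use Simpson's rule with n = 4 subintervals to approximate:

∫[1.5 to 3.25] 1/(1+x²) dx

f(x) = 1/(1+x²)
a = 1.5, b = 3.25, n = 4
h = (b - a)/n = 0.437500

Simpson's rule: (h/3)[f(x₀) + 4f(x₁) + 2f(x₂) + ... + f(xₙ)]

x_0 = 1.5000, f(x_0) = 0.307692, coefficient = 1
x_1 = 1.9375, f(x_1) = 0.210353, coefficient = 4
x_2 = 2.3750, f(x_2) = 0.150588, coefficient = 2
x_3 = 2.8125, f(x_3) = 0.112231, coefficient = 4
x_4 = 3.2500, f(x_4) = 0.086486, coefficient = 1

I ≈ (0.437500/3) × 1.985694 = 0.289580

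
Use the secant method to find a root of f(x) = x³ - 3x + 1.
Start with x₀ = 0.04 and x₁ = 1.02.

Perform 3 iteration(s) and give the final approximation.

f(x) = x³ - 3x + 1
x₀ = 0.04, x₁ = 1.02

Secant formula: x_{n+1} = x_n - f(x_n)(x_n - x_{n-1})/(f(x_n) - f(x_{n-1}))

Iteration 1:
  f(0.040000) = 0.880064
  f(1.020000) = -0.998792
  x_2 = 1.020000 - (-0.998792)×(1.020000 - 0.040000)/(-0.998792 - 0.880064)
       = 0.499036
Iteration 2:
  f(1.020000) = -0.998792
  f(0.499036) = -0.372830
  x_3 = 0.499036 - (-0.372830)×(0.499036 - 1.020000)/(-0.372830 - (-0.998792))
       = 0.188744
Iteration 3:
  f(0.499036) = -0.372830
  f(0.188744) = 0.440491
  x_4 = 0.188744 - 0.440491×(0.188744 - 0.499036)/(0.440491 - (-0.372830))
       = 0.356797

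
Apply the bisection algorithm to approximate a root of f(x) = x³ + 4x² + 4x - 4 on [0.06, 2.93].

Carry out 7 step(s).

f(x) = x³ + 4x² + 4x - 4
Initial interval: [0.06, 2.93]

Iteration 1:
  c_1 = (0.060000 + 2.930000)/2 = 1.495000
  f(c_1) = f(1.495000) = 14.261462
  f(a) × f(c) < 0, new interval: [0.060000, 1.495000]
Iteration 2:
  c_2 = (0.060000 + 1.495000)/2 = 0.777500
  f(c_2) = f(0.777500) = 1.998029
  f(a) × f(c) < 0, new interval: [0.060000, 0.777500]
Iteration 3:
  c_3 = (0.060000 + 0.777500)/2 = 0.418750
  f(c_3) = f(0.418750) = -1.550165
  f(a) × f(c) ≥ 0, new interval: [0.418750, 0.777500]
Iteration 4:
  c_4 = (0.418750 + 0.777500)/2 = 0.598125
  f(c_4) = f(0.598125) = 0.037495
  f(a) × f(c) < 0, new interval: [0.418750, 0.598125]
Iteration 5:
  c_5 = (0.418750 + 0.598125)/2 = 0.508438
  f(c_5) = f(0.508438) = -0.800780
  f(a) × f(c) ≥ 0, new interval: [0.508438, 0.598125]
Iteration 6:
  c_6 = (0.508438 + 0.598125)/2 = 0.553281
  f(c_6) = f(0.553281) = -0.393024
  f(a) × f(c) ≥ 0, new interval: [0.553281, 0.598125]
Iteration 7:
  c_7 = (0.553281 + 0.598125)/2 = 0.575703
  f(c_7) = f(0.575703) = -0.180644
  f(a) × f(c) ≥ 0, new interval: [0.575703, 0.598125]

After 7 iteration(s), the approximation is c_7 = 0.575703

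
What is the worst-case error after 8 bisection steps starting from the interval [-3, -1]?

Bisection error bound: |error| ≤ (b-a)/2^n
|error| ≤ (-1 - (-3))/2^8 = 2/2^8
|error| ≤ 0.0078125000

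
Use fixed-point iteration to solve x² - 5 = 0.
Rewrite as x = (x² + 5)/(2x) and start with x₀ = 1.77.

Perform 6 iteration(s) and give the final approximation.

Equation: x² - 5 = 0
Fixed-point form: x = (x² + 5)/(2x)
x₀ = 1.77

x_1 = g(1.770000) = 2.297429
x_2 = g(2.297429) = 2.236887
x_3 = g(2.236887) = 2.236068
x_4 = g(2.236068) = 2.236068
x_5 = g(2.236068) = 2.236068
x_6 = g(2.236068) = 2.236068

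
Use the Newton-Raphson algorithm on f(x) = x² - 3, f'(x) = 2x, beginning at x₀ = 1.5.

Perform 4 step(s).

f(x) = x² - 3
f'(x) = 2x
x₀ = 1.5

Newton-Raphson formula: x_{n+1} = x_n - f(x_n)/f'(x_n)

Iteration 1:
  f(1.500000) = -0.750000
  f'(1.500000) = 3.000000
  x_1 = 1.500000 - (-0.750000)/3.000000 = 1.750000
Iteration 2:
  f(1.750000) = 0.062500
  f'(1.750000) = 3.500000
  x_2 = 1.750000 - 0.062500/3.500000 = 1.732143
Iteration 3:
  f(1.732143) = 0.000319
  f'(1.732143) = 3.464286
  x_3 = 1.732143 - 0.000319/3.464286 = 1.732051
Iteration 4:
  f(1.732051) = 0.000000
  f'(1.732051) = 3.464102
  x_4 = 1.732051 - 0.000000/3.464102 = 1.732051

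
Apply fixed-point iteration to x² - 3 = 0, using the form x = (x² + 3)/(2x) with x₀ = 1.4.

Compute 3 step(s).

Equation: x² - 3 = 0
Fixed-point form: x = (x² + 3)/(2x)
x₀ = 1.4

x_1 = g(1.400000) = 1.771429
x_2 = g(1.771429) = 1.732488
x_3 = g(1.732488) = 1.732051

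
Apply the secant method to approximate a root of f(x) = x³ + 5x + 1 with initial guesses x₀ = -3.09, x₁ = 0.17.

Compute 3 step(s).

f(x) = x³ + 5x + 1
x₀ = -3.09, x₁ = 0.17

Secant formula: x_{n+1} = x_n - f(x_n)(x_n - x_{n-1})/(f(x_n) - f(x_{n-1}))

Iteration 1:
  f(-3.090000) = -43.953629
  f(0.170000) = 1.854913
  x_2 = 0.170000 - 1.854913×(0.170000 - (-3.090000))/(1.854913 - (-43.953629))
       = 0.037994
Iteration 2:
  f(0.170000) = 1.854913
  f(0.037994) = 1.190023
  x_3 = 0.037994 - 1.190023×(0.037994 - 0.170000)/(1.190023 - 1.854913)
       = -0.198272
Iteration 3:
  f(0.037994) = 1.190023
  f(-0.198272) = 0.000846
  x_4 = -0.198272 - 0.000846×(-0.198272 - 0.037994)/(0.000846 - 1.190023)
       = -0.198440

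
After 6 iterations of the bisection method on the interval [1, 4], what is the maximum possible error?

Bisection error bound: |error| ≤ (b-a)/2^n
|error| ≤ (4 - 1)/2^6 = 3/2^6
|error| ≤ 0.0468750000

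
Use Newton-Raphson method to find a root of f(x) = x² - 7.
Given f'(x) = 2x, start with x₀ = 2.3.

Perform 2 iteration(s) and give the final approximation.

f(x) = x² - 7
f'(x) = 2x
x₀ = 2.3

Newton-Raphson formula: x_{n+1} = x_n - f(x_n)/f'(x_n)

Iteration 1:
  f(2.300000) = -1.710000
  f'(2.300000) = 4.600000
  x_1 = 2.300000 - (-1.710000)/4.600000 = 2.671739
Iteration 2:
  f(2.671739) = 0.138190
  f'(2.671739) = 5.343478
  x_2 = 2.671739 - 0.138190/5.343478 = 2.645878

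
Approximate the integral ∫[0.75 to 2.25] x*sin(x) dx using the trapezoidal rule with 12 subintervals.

f(x) = x*sin(x)
a = 0.75, b = 2.25, n = 12
h = (b - a)/n = 0.125000

Trapezoidal rule: (h/2)[f(x₀) + 2f(x₁) + 2f(x₂) + ... + f(xₙ)]

x_0 = 0.7500, f(x_0) = 0.511229, coefficient = 1
x_1 = 0.8750, f(x_1) = 0.671601, coefficient = 2
x_2 = 1.0000, f(x_2) = 0.841471, coefficient = 2
x_3 = 1.1250, f(x_3) = 1.015051, coefficient = 2
x_4 = 1.2500, f(x_4) = 1.186231, coefficient = 2
x_5 = 1.3750, f(x_5) = 1.348728, coefficient = 2
x_6 = 1.5000, f(x_6) = 1.496242, coefficient = 2
x_7 = 1.6250, f(x_7) = 1.622613, coefficient = 2
x_8 = 1.7500, f(x_8) = 1.721975, coefficient = 2
x_9 = 1.8750, f(x_9) = 1.788911, coefficient = 2
x_10 = 2.0000, f(x_10) = 1.818595, coefficient = 2
x_11 = 2.1250, f(x_11) = 1.806930, coefficient = 2
x_12 = 2.2500, f(x_12) = 1.750665, coefficient = 1

I ≈ (0.125000/2) × 32.898590 = 2.056162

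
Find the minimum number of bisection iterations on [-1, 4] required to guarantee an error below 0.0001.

We need (b-a)/2^n ≤ 0.0001
(4 - (-1))/2^n ≤ 0.0001
5/2^n ≤ 0.0001
2^n ≥ 50000
n ≥ log₂(50000) = 15.61
n ≥ 16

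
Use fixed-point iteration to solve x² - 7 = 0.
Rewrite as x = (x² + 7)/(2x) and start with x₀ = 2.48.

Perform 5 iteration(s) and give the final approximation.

Equation: x² - 7 = 0
Fixed-point form: x = (x² + 7)/(2x)
x₀ = 2.48

x_1 = g(2.480000) = 2.651290
x_2 = g(2.651290) = 2.645757
x_3 = g(2.645757) = 2.645751
x_4 = g(2.645751) = 2.645751
x_5 = g(2.645751) = 2.645751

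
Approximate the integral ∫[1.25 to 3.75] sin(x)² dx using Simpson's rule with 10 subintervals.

f(x) = sin(x)²
a = 1.25, b = 3.75, n = 10
h = (b - a)/n = 0.250000

Simpson's rule: (h/3)[f(x₀) + 4f(x₁) + 2f(x₂) + ... + f(xₙ)]

x_0 = 1.2500, f(x_0) = 0.900572, coefficient = 1
x_1 = 1.5000, f(x_1) = 0.994996, coefficient = 4
x_2 = 1.7500, f(x_2) = 0.968228, coefficient = 2
x_3 = 2.0000, f(x_3) = 0.826822, coefficient = 4
x_4 = 2.2500, f(x_4) = 0.605398, coefficient = 2
x_5 = 2.5000, f(x_5) = 0.358169, coefficient = 4
x_6 = 2.7500, f(x_6) = 0.145665, coefficient = 2
x_7 = 3.0000, f(x_7) = 0.019915, coefficient = 4
x_8 = 3.2500, f(x_8) = 0.011706, coefficient = 2
x_9 = 3.5000, f(x_9) = 0.123049, coefficient = 4
x_10 = 3.7500, f(x_10) = 0.326682, coefficient = 1

I ≈ (0.250000/3) × 13.981052 = 1.165088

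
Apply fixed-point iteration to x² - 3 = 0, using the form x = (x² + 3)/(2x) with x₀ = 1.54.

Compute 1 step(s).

Equation: x² - 3 = 0
Fixed-point form: x = (x² + 3)/(2x)
x₀ = 1.54

x_1 = g(1.540000) = 1.744026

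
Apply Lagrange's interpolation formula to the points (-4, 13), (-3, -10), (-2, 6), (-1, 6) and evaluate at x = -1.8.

Lagrange interpolation formula:
P(x) = Σ yᵢ × Lᵢ(x)
where Lᵢ(x) = Π_{j≠i} (x - xⱼ)/(xᵢ - xⱼ)

L_0(-1.8) = (-1.8 - (-3))/(-4 - (-3)) × (-1.8 - (-2))/(-4 - (-2)) × (-1.8 - (-1))/(-4 - (-1)) = 0.032000
L_1(-1.8) = (-1.8 - (-4))/(-3 - (-4)) × (-1.8 - (-2))/(-3 - (-2)) × (-1.8 - (-1))/(-3 - (-1)) = -0.176000
L_2(-1.8) = (-1.8 - (-4))/(-2 - (-4)) × (-1.8 - (-3))/(-2 - (-3)) × (-1.8 - (-1))/(-2 - (-1)) = 1.056000
L_3(-1.8) = (-1.8 - (-4))/(-1 - (-4)) × (-1.8 - (-3))/(-1 - (-3)) × (-1.8 - (-2))/(-1 - (-2)) = 0.088000

P(-1.8) = 13×L_0(-1.8) + (-10)×L_1(-1.8) + 6×L_2(-1.8) + 6×L_3(-1.8)
P(-1.8) = 9.040000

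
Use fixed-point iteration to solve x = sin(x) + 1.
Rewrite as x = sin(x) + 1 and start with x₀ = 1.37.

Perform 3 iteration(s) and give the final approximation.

Equation: x = sin(x) + 1
Fixed-point form: x = sin(x) + 1
x₀ = 1.37

x_1 = g(1.370000) = 1.979908
x_2 = g(1.979908) = 1.917475
x_3 = g(1.917475) = 1.940507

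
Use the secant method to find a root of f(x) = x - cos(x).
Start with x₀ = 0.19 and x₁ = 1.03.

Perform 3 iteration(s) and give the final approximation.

f(x) = x - cos(x)
x₀ = 0.19, x₁ = 1.03

Secant formula: x_{n+1} = x_n - f(x_n)(x_n - x_{n-1})/(f(x_n) - f(x_{n-1}))

Iteration 1:
  f(0.190000) = -0.792004
  f(1.030000) = 0.515181
  x_2 = 1.030000 - 0.515181×(1.030000 - 0.190000)/(0.515181 - (-0.792004))
       = 0.698944
Iteration 2:
  f(1.030000) = 0.515181
  f(0.698944) = -0.066579
  x_3 = 0.698944 - (-0.066579)×(0.698944 - 1.030000)/(-0.066579 - 0.515181)
       = 0.736831
Iteration 3:
  f(0.698944) = -0.066579
  f(0.736831) = -0.003771
  x_4 = 0.736831 - (-0.003771)×(0.736831 - 0.698944)/(-0.003771 - (-0.066579))
       = 0.739106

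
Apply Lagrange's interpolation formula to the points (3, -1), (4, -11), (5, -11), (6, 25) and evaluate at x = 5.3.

Lagrange interpolation formula:
P(x) = Σ yᵢ × Lᵢ(x)
where Lᵢ(x) = Π_{j≠i} (x - xⱼ)/(xᵢ - xⱼ)

L_0(5.3) = (5.3 - 4)/(3 - 4) × (5.3 - 5)/(3 - 5) × (5.3 - 6)/(3 - 6) = 0.045500
L_1(5.3) = (5.3 - 3)/(4 - 3) × (5.3 - 5)/(4 - 5) × (5.3 - 6)/(4 - 6) = -0.241500
L_2(5.3) = (5.3 - 3)/(5 - 3) × (5.3 - 4)/(5 - 4) × (5.3 - 6)/(5 - 6) = 1.046500
L_3(5.3) = (5.3 - 3)/(6 - 3) × (5.3 - 4)/(6 - 4) × (5.3 - 5)/(6 - 5) = 0.149500

P(5.3) = (-1)×L_0(5.3) + (-11)×L_1(5.3) + (-11)×L_2(5.3) + 25×L_3(5.3)
P(5.3) = -5.163000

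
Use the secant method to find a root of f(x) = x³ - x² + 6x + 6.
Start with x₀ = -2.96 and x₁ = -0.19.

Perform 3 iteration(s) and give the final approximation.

f(x) = x³ - x² + 6x + 6
x₀ = -2.96, x₁ = -0.19

Secant formula: x_{n+1} = x_n - f(x_n)(x_n - x_{n-1})/(f(x_n) - f(x_{n-1}))

Iteration 1:
  f(-2.960000) = -46.455936
  f(-0.190000) = 4.817041
  x_2 = -0.190000 - 4.817041×(-0.190000 - (-2.960000))/(4.817041 - (-46.455936))
       = -0.450239
Iteration 2:
  f(-0.190000) = 4.817041
  f(-0.450239) = 3.004584
  x_3 = -0.450239 - 3.004584×(-0.450239 - (-0.190000))/(3.004584 - 4.817041)
       = -0.881647
Iteration 3:
  f(-0.450239) = 3.004584
  f(-0.881647) = -0.752485
  x_4 = -0.881647 - (-0.752485)×(-0.881647 - (-0.450239))/(-0.752485 - 3.004584)
       = -0.795242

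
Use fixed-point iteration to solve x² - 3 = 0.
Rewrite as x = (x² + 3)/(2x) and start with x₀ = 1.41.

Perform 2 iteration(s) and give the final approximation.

Equation: x² - 3 = 0
Fixed-point form: x = (x² + 3)/(2x)
x₀ = 1.41

x_1 = g(1.410000) = 1.768830
x_2 = g(1.768830) = 1.732433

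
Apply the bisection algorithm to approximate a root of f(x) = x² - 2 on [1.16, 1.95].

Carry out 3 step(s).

f(x) = x² - 2
Initial interval: [1.16, 1.95]

Iteration 1:
  c_1 = (1.160000 + 1.950000)/2 = 1.555000
  f(c_1) = f(1.555000) = 0.418025
  f(a) × f(c) < 0, new interval: [1.160000, 1.555000]
Iteration 2:
  c_2 = (1.160000 + 1.555000)/2 = 1.357500
  f(c_2) = f(1.357500) = -0.157194
  f(a) × f(c) ≥ 0, new interval: [1.357500, 1.555000]
Iteration 3:
  c_3 = (1.357500 + 1.555000)/2 = 1.456250
  f(c_3) = f(1.456250) = 0.120664
  f(a) × f(c) < 0, new interval: [1.357500, 1.456250]

After 3 iteration(s), the approximation is c_3 = 1.456250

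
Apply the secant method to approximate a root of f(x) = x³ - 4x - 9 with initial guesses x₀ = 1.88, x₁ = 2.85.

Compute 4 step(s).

f(x) = x³ - 4x - 9
x₀ = 1.88, x₁ = 2.85

Secant formula: x_{n+1} = x_n - f(x_n)(x_n - x_{n-1})/(f(x_n) - f(x_{n-1}))

Iteration 1:
  f(1.880000) = -9.875328
  f(2.850000) = 2.749125
  x_2 = 2.850000 - 2.749125×(2.850000 - 1.880000)/(2.749125 - (-9.875328))
       = 2.638771
Iteration 2:
  f(2.850000) = 2.749125
  f(2.638771) = -1.181026
  x_3 = 2.638771 - (-1.181026)×(2.638771 - 2.850000)/(-1.181026 - 2.749125)
       = 2.702246
Iteration 3:
  f(2.638771) = -1.181026
  f(2.702246) = -0.076821
  x_4 = 2.702246 - (-0.076821)×(2.702246 - 2.638771)/(-0.076821 - (-1.181026))
       = 2.706662
Iteration 4:
  f(2.702246) = -0.076821
  f(2.706662) = 0.002413
  x_5 = 2.706662 - 0.002413×(2.706662 - 2.702246)/(0.002413 - (-0.076821))
       = 2.706528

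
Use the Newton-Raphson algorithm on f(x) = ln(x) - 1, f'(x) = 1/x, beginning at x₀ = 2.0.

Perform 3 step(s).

f(x) = ln(x) - 1
f'(x) = 1/x
x₀ = 2.0

Newton-Raphson formula: x_{n+1} = x_n - f(x_n)/f'(x_n)

Iteration 1:
  f(2.000000) = -0.306853
  f'(2.000000) = 0.500000
  x_1 = 2.000000 - (-0.306853)/0.500000 = 2.613706
Iteration 2:
  f(2.613706) = -0.039231
  f'(2.613706) = 0.382599
  x_2 = 2.613706 - (-0.039231)/0.382599 = 2.716244
Iteration 3:
  f(2.716244) = -0.000750
  f'(2.716244) = 0.368155
  x_3 = 2.716244 - (-0.000750)/0.368155 = 2.718281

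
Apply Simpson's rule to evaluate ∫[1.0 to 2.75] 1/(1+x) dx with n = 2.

f(x) = 1/(1+x)
a = 1.0, b = 2.75, n = 2
h = (b - a)/n = 0.875000

Simpson's rule: (h/3)[f(x₀) + 4f(x₁) + 2f(x₂) + ... + f(xₙ)]

x_0 = 1.0000, f(x_0) = 0.500000, coefficient = 1
x_1 = 1.8750, f(x_1) = 0.347826, coefficient = 4
x_2 = 2.7500, f(x_2) = 0.266667, coefficient = 1

I ≈ (0.875000/3) × 2.157971 = 0.629408
Exact value: 0.628609
Error: 0.000800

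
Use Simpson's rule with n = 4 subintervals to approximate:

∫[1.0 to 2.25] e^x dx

f(x) = e^x
a = 1.0, b = 2.25, n = 4
h = (b - a)/n = 0.312500

Simpson's rule: (h/3)[f(x₀) + 4f(x₁) + 2f(x₂) + ... + f(xₙ)]

x_0 = 1.0000, f(x_0) = 2.718282, coefficient = 1
x_1 = 1.3125, f(x_1) = 3.715451, coefficient = 4
x_2 = 1.6250, f(x_2) = 5.078419, coefficient = 2
x_3 = 1.9375, f(x_3) = 6.941376, coefficient = 4
x_4 = 2.2500, f(x_4) = 9.487736, coefficient = 1

I ≈ (0.312500/3) × 64.990162 = 6.769809
Exact value: 6.769454
Error: 0.000355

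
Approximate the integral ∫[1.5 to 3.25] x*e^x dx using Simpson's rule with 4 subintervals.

f(x) = x*e^x
a = 1.5, b = 3.25, n = 4
h = (b - a)/n = 0.437500

Simpson's rule: (h/3)[f(x₀) + 4f(x₁) + 2f(x₂) + ... + f(xₙ)]

x_0 = 1.5000, f(x_0) = 6.722534, coefficient = 1
x_1 = 1.9375, f(x_1) = 13.448916, coefficient = 4
x_2 = 2.3750, f(x_2) = 25.533656, coefficient = 2
x_3 = 2.8125, f(x_3) = 46.832330, coefficient = 4
x_4 = 3.2500, f(x_4) = 83.818605, coefficient = 1

I ≈ (0.437500/3) × 382.733432 = 55.815292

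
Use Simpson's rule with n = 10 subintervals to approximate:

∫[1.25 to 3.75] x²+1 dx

f(x) = x²+1
a = 1.25, b = 3.75, n = 10
h = (b - a)/n = 0.250000

Simpson's rule: (h/3)[f(x₀) + 4f(x₁) + 2f(x₂) + ... + f(xₙ)]

x_0 = 1.2500, f(x_0) = 2.562500, coefficient = 1
x_1 = 1.5000, f(x_1) = 3.250000, coefficient = 4
x_2 = 1.7500, f(x_2) = 4.062500, coefficient = 2
x_3 = 2.0000, f(x_3) = 5.000000, coefficient = 4
x_4 = 2.2500, f(x_4) = 6.062500, coefficient = 2
x_5 = 2.5000, f(x_5) = 7.250000, coefficient = 4
x_6 = 2.7500, f(x_6) = 8.562500, coefficient = 2
x_7 = 3.0000, f(x_7) = 10.000000, coefficient = 4
x_8 = 3.2500, f(x_8) = 11.562500, coefficient = 2
x_9 = 3.5000, f(x_9) = 13.250000, coefficient = 4
x_10 = 3.7500, f(x_10) = 15.062500, coefficient = 1

I ≈ (0.250000/3) × 233.125000 = 19.427083
Exact value: 19.427083
Error: 0.000000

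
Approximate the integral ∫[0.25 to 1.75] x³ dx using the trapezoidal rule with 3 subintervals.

f(x) = x³
a = 0.25, b = 1.75, n = 3
h = (b - a)/n = 0.500000

Trapezoidal rule: (h/2)[f(x₀) + 2f(x₁) + 2f(x₂) + ... + f(xₙ)]

x_0 = 0.2500, f(x_0) = 0.015625, coefficient = 1
x_1 = 0.7500, f(x_1) = 0.421875, coefficient = 2
x_2 = 1.2500, f(x_2) = 1.953125, coefficient = 2
x_3 = 1.7500, f(x_3) = 5.359375, coefficient = 1

I ≈ (0.500000/2) × 10.125000 = 2.531250
Exact value: 2.343750
Error: 0.187500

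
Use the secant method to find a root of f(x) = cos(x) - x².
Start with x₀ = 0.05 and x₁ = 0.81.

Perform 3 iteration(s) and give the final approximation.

f(x) = cos(x) - x²
x₀ = 0.05, x₁ = 0.81

Secant formula: x_{n+1} = x_n - f(x_n)(x_n - x_{n-1})/(f(x_n) - f(x_{n-1}))

Iteration 1:
  f(0.050000) = 0.996250
  f(0.810000) = 0.033398
  x_2 = 0.810000 - 0.033398×(0.810000 - 0.050000)/(0.033398 - 0.996250)
       = 0.836362
Iteration 2:
  f(0.810000) = 0.033398
  f(0.836362) = -0.029334
  x_3 = 0.836362 - (-0.029334)×(0.836362 - 0.810000)/(-0.029334 - 0.033398)
       = 0.824035
Iteration 3:
  f(0.836362) = -0.029334
  f(0.824035) = 0.000232
  x_4 = 0.824035 - 0.000232×(0.824035 - 0.836362)/(0.000232 - (-0.029334))
       = 0.824132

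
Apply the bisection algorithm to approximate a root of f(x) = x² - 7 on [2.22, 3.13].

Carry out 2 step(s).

f(x) = x² - 7
Initial interval: [2.22, 3.13]

Iteration 1:
  c_1 = (2.220000 + 3.130000)/2 = 2.675000
  f(c_1) = f(2.675000) = 0.155625
  f(a) × f(c) < 0, new interval: [2.220000, 2.675000]
Iteration 2:
  c_2 = (2.220000 + 2.675000)/2 = 2.447500
  f(c_2) = f(2.447500) = -1.009744
  f(a) × f(c) ≥ 0, new interval: [2.447500, 2.675000]

After 2 iteration(s), the approximation is c_2 = 2.447500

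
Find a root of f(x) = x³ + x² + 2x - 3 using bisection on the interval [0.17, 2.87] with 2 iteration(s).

f(x) = x³ + x² + 2x - 3
Initial interval: [0.17, 2.87]

Iteration 1:
  c_1 = (0.170000 + 2.870000)/2 = 1.520000
  f(c_1) = f(1.520000) = 5.862208
  f(a) × f(c) < 0, new interval: [0.170000, 1.520000]
Iteration 2:
  c_2 = (0.170000 + 1.520000)/2 = 0.845000
  f(c_2) = f(0.845000) = 0.007376
  f(a) × f(c) < 0, new interval: [0.170000, 0.845000]

After 2 iteration(s), the approximation is c_2 = 0.845000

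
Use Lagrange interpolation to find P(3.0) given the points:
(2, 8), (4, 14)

Lagrange interpolation formula:
P(x) = Σ yᵢ × Lᵢ(x)
where Lᵢ(x) = Π_{j≠i} (x - xⱼ)/(xᵢ - xⱼ)

L_0(3.0) = (3.0 - 4)/(2 - 4) = 0.500000
L_1(3.0) = (3.0 - 2)/(4 - 2) = 0.500000

P(3.0) = 8×L_0(3.0) + 14×L_1(3.0)
P(3.0) = 11.000000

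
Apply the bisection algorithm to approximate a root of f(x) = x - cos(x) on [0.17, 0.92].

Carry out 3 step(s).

f(x) = x - cos(x)
Initial interval: [0.17, 0.92]

Iteration 1:
  c_1 = (0.170000 + 0.920000)/2 = 0.545000
  f(c_1) = f(0.545000) = -0.310127
  f(a) × f(c) ≥ 0, new interval: [0.545000, 0.920000]
Iteration 2:
  c_2 = (0.545000 + 0.920000)/2 = 0.732500
  f(c_2) = f(0.732500) = -0.011005
  f(a) × f(c) ≥ 0, new interval: [0.732500, 0.920000]
Iteration 3:
  c_3 = (0.732500 + 0.920000)/2 = 0.826250
  f(c_3) = f(0.826250) = 0.148612
  f(a) × f(c) < 0, new interval: [0.732500, 0.826250]

After 3 iteration(s), the approximation is c_3 = 0.826250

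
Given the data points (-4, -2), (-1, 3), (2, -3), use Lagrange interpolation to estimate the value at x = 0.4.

Lagrange interpolation formula:
P(x) = Σ yᵢ × Lᵢ(x)
where Lᵢ(x) = Π_{j≠i} (x - xⱼ)/(xᵢ - xⱼ)

L_0(0.4) = (0.4 - (-1))/(-4 - (-1)) × (0.4 - 2)/(-4 - 2) = -0.124444
L_1(0.4) = (0.4 - (-4))/(-1 - (-4)) × (0.4 - 2)/(-1 - 2) = 0.782222
L_2(0.4) = (0.4 - (-4))/(2 - (-4)) × (0.4 - (-1))/(2 - (-1)) = 0.342222

P(0.4) = (-2)×L_0(0.4) + 3×L_1(0.4) + (-3)×L_2(0.4)
P(0.4) = 1.568889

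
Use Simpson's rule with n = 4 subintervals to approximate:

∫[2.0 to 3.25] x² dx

f(x) = x²
a = 2.0, b = 3.25, n = 4
h = (b - a)/n = 0.312500

Simpson's rule: (h/3)[f(x₀) + 4f(x₁) + 2f(x₂) + ... + f(xₙ)]

x_0 = 2.0000, f(x_0) = 4.000000, coefficient = 1
x_1 = 2.3125, f(x_1) = 5.347656, coefficient = 4
x_2 = 2.6250, f(x_2) = 6.890625, coefficient = 2
x_3 = 2.9375, f(x_3) = 8.628906, coefficient = 4
x_4 = 3.2500, f(x_4) = 10.562500, coefficient = 1

I ≈ (0.312500/3) × 84.250000 = 8.776042
Exact value: 8.776042
Error: 0.000000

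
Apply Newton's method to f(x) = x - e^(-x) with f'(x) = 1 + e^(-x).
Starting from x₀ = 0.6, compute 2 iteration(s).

f(x) = x - e^(-x)
f'(x) = 1 + e^(-x)
x₀ = 0.6

Newton-Raphson formula: x_{n+1} = x_n - f(x_n)/f'(x_n)

Iteration 1:
  f(0.600000) = 0.051188
  f'(0.600000) = 1.548812
  x_1 = 0.600000 - 0.051188/1.548812 = 0.566950
Iteration 2:
  f(0.566950) = -0.000303
  f'(0.566950) = 1.567253
  x_2 = 0.566950 - (-0.000303)/1.567253 = 0.567143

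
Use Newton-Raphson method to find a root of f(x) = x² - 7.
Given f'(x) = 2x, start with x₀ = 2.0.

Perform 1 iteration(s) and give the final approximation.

f(x) = x² - 7
f'(x) = 2x
x₀ = 2.0

Newton-Raphson formula: x_{n+1} = x_n - f(x_n)/f'(x_n)

Iteration 1:
  f(2.000000) = -3.000000
  f'(2.000000) = 4.000000
  x_1 = 2.000000 - (-3.000000)/4.000000 = 2.750000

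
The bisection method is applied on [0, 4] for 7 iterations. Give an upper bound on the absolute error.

Bisection error bound: |error| ≤ (b-a)/2^n
|error| ≤ (4 - 0)/2^7 = 4/2^7
|error| ≤ 0.0312500000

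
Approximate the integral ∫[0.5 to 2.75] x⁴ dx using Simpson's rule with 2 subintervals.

f(x) = x⁴
a = 0.5, b = 2.75, n = 2
h = (b - a)/n = 1.125000

Simpson's rule: (h/3)[f(x₀) + 4f(x₁) + 2f(x₂) + ... + f(xₙ)]

x_0 = 0.5000, f(x_0) = 0.062500, coefficient = 1
x_1 = 1.6250, f(x_1) = 6.972900, coefficient = 4
x_2 = 2.7500, f(x_2) = 57.191406, coefficient = 1

I ≈ (1.125000/3) × 85.145508 = 31.929565
Exact value: 31.449023
Error: 0.480542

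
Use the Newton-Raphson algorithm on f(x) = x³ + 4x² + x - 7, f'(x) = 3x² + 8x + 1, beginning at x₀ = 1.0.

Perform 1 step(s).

f(x) = x³ + 4x² + x - 7
f'(x) = 3x² + 8x + 1
x₀ = 1.0

Newton-Raphson formula: x_{n+1} = x_n - f(x_n)/f'(x_n)

Iteration 1:
  f(1.000000) = -1.000000
  f'(1.000000) = 12.000000
  x_1 = 1.000000 - (-1.000000)/12.000000 = 1.083333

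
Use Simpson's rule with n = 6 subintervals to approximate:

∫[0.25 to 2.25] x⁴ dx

f(x) = x⁴
a = 0.25, b = 2.25, n = 6
h = (b - a)/n = 0.333333

Simpson's rule: (h/3)[f(x₀) + 4f(x₁) + 2f(x₂) + ... + f(xₙ)]

x_0 = 0.2500, f(x_0) = 0.003906, coefficient = 1
x_1 = 0.5833, f(x_1) = 0.115789, coefficient = 4
x_2 = 0.9167, f(x_2) = 0.706067, coefficient = 2
x_3 = 1.2500, f(x_3) = 2.441406, coefficient = 4
x_4 = 1.5833, f(x_4) = 6.284770, coefficient = 2
x_5 = 1.9167, f(x_5) = 13.495419, coefficient = 4
x_6 = 2.2500, f(x_6) = 25.628906, coefficient = 1

I ≈ (0.333333/3) × 103.824942 = 11.536105
Exact value: 11.532812
Error: 0.003292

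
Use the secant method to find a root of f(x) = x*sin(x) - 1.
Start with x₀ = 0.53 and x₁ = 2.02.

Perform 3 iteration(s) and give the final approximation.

f(x) = x*sin(x) - 1
x₀ = 0.53, x₁ = 2.02

Secant formula: x_{n+1} = x_n - f(x_n)(x_n - x_{n-1})/(f(x_n) - f(x_{n-1}))

Iteration 1:
  f(0.530000) = -0.732067
  f(2.020000) = 0.819602
  x_2 = 2.020000 - 0.819602×(2.020000 - 0.530000)/(0.819602 - (-0.732067))
       = 1.232972
Iteration 2:
  f(2.020000) = 0.819602
  f(1.232972) = 0.163282
  x_3 = 1.232972 - 0.163282×(1.232972 - 2.020000)/(0.163282 - 0.819602)
       = 1.037172
Iteration 3:
  f(1.232972) = 0.163282
  f(1.037172) = -0.107027
  x_4 = 1.037172 - (-0.107027)×(1.037172 - 1.232972)/(-0.107027 - 0.163282)
       = 1.114698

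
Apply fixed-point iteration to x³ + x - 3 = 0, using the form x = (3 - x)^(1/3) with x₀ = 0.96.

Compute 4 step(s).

Equation: x³ + x - 3 = 0
Fixed-point form: x = (3 - x)^(1/3)
x₀ = 0.96

x_1 = g(0.960000) = 1.268265
x_2 = g(1.268265) = 1.200864
x_3 = g(1.200864) = 1.216246
x_4 = g(1.216246) = 1.212770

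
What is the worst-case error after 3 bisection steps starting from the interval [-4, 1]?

Bisection error bound: |error| ≤ (b-a)/2^n
|error| ≤ (1 - (-4))/2^3 = 5/2^3
|error| ≤ 0.6250000000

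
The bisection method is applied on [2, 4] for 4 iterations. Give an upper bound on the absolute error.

Bisection error bound: |error| ≤ (b-a)/2^n
|error| ≤ (4 - 2)/2^4 = 2/2^4
|error| ≤ 0.1250000000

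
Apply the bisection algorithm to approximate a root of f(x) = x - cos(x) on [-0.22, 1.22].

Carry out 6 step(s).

f(x) = x - cos(x)
Initial interval: [-0.22, 1.22]

Iteration 1:
  c_1 = (-0.220000 + 1.220000)/2 = 0.500000
  f(c_1) = f(0.500000) = -0.377583
  f(a) × f(c) ≥ 0, new interval: [0.500000, 1.220000]
Iteration 2:
  c_2 = (0.500000 + 1.220000)/2 = 0.860000
  f(c_2) = f(0.860000) = 0.207563
  f(a) × f(c) < 0, new interval: [0.500000, 0.860000]
Iteration 3:
  c_3 = (0.500000 + 0.860000)/2 = 0.680000
  f(c_3) = f(0.680000) = -0.097573
  f(a) × f(c) ≥ 0, new interval: [0.680000, 0.860000]
Iteration 4:
  c_4 = (0.680000 + 0.860000)/2 = 0.770000
  f(c_4) = f(0.770000) = 0.052089
  f(a) × f(c) < 0, new interval: [0.680000, 0.770000]
Iteration 5:
  c_5 = (0.680000 + 0.770000)/2 = 0.725000
  f(c_5) = f(0.725000) = -0.023499
  f(a) × f(c) ≥ 0, new interval: [0.725000, 0.770000]
Iteration 6:
  c_6 = (0.725000 + 0.770000)/2 = 0.747500
  f(c_6) = f(0.747500) = 0.014109
  f(a) × f(c) < 0, new interval: [0.725000, 0.747500]

After 6 iteration(s), the approximation is c_6 = 0.747500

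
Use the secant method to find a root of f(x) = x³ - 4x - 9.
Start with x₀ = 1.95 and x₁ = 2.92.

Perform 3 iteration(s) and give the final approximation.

f(x) = x³ - 4x - 9
x₀ = 1.95, x₁ = 2.92

Secant formula: x_{n+1} = x_n - f(x_n)(x_n - x_{n-1})/(f(x_n) - f(x_{n-1}))

Iteration 1:
  f(1.950000) = -9.385125
  f(2.920000) = 4.217088
  x_2 = 2.920000 - 4.217088×(2.920000 - 1.950000)/(4.217088 - (-9.385125))
       = 2.619271
Iteration 2:
  f(2.920000) = 4.217088
  f(2.619271) = -1.507359
  x_3 = 2.619271 - (-1.507359)×(2.619271 - 2.920000)/(-1.507359 - 4.217088)
       = 2.698459
Iteration 3:
  f(2.619271) = -1.507359
  f(2.698459) = -0.144517
  x_4 = 2.698459 - (-0.144517)×(2.698459 - 2.619271)/(-0.144517 - (-1.507359))
       = 2.706856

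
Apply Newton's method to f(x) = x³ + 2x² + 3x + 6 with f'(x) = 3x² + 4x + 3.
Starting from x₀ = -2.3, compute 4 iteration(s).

f(x) = x³ + 2x² + 3x + 6
f'(x) = 3x² + 4x + 3
x₀ = -2.3

Newton-Raphson formula: x_{n+1} = x_n - f(x_n)/f'(x_n)

Iteration 1:
  f(-2.300000) = -2.487000
  f'(-2.300000) = 9.670000
  x_1 = -2.300000 - (-2.487000)/9.670000 = -2.042813
Iteration 2:
  f(-2.042813) = -0.307100
  f'(-2.042813) = 7.348001
  x_2 = -2.042813 - (-0.307100)/7.348001 = -2.001019
Iteration 3:
  f(-2.001019) = -0.007138
  f'(-2.001019) = 7.008156
  x_3 = -2.001019 - (-0.007138)/7.008156 = -2.000001
Iteration 4:
  f(-2.000001) = -0.000004
  f'(-2.000001) = 7.000005
  x_4 = -2.000001 - (-0.000004)/7.000005 = -2.000000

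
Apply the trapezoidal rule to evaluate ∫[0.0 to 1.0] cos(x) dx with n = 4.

f(x) = cos(x)
a = 0.0, b = 1.0, n = 4
h = (b - a)/n = 0.250000

Trapezoidal rule: (h/2)[f(x₀) + 2f(x₁) + 2f(x₂) + ... + f(xₙ)]

x_0 = 0.0000, f(x_0) = 1.000000, coefficient = 1
x_1 = 0.2500, f(x_1) = 0.968912, coefficient = 2
x_2 = 0.5000, f(x_2) = 0.877583, coefficient = 2
x_3 = 0.7500, f(x_3) = 0.731689, coefficient = 2
x_4 = 1.0000, f(x_4) = 0.540302, coefficient = 1

I ≈ (0.250000/2) × 6.696670 = 0.837084
Exact value: 0.841471
Error: 0.004387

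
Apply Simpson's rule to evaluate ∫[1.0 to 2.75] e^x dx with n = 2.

f(x) = e^x
a = 1.0, b = 2.75, n = 2
h = (b - a)/n = 0.875000

Simpson's rule: (h/3)[f(x₀) + 4f(x₁) + 2f(x₂) + ... + f(xₙ)]

x_0 = 1.0000, f(x_0) = 2.718282, coefficient = 1
x_1 = 1.8750, f(x_1) = 6.520819, coefficient = 4
x_2 = 2.7500, f(x_2) = 15.642632, coefficient = 1

I ≈ (0.875000/3) × 44.444190 = 12.962889
Exact value: 12.924350
Error: 0.038539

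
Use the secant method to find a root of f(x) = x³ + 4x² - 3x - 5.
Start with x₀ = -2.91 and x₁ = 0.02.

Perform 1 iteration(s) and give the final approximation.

f(x) = x³ + 4x² - 3x - 5
x₀ = -2.91, x₁ = 0.02

Secant formula: x_{n+1} = x_n - f(x_n)(x_n - x_{n-1})/(f(x_n) - f(x_{n-1}))

Iteration 1:
  f(-2.910000) = 12.960229
  f(0.020000) = -5.058392
  x_2 = 0.020000 - (-5.058392)×(0.020000 - (-2.910000))/(-5.058392 - 12.960229)
       = -0.802543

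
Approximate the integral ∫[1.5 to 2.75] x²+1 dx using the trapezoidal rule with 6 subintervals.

f(x) = x²+1
a = 1.5, b = 2.75, n = 6
h = (b - a)/n = 0.208333

Trapezoidal rule: (h/2)[f(x₀) + 2f(x₁) + 2f(x₂) + ... + f(xₙ)]

x_0 = 1.5000, f(x_0) = 3.250000, coefficient = 1
x_1 = 1.7083, f(x_1) = 3.918403, coefficient = 2
x_2 = 1.9167, f(x_2) = 4.673611, coefficient = 2
x_3 = 2.1250, f(x_3) = 5.515625, coefficient = 2
x_4 = 2.3333, f(x_4) = 6.444444, coefficient = 2
x_5 = 2.5417, f(x_5) = 7.460069, coefficient = 2
x_6 = 2.7500, f(x_6) = 8.562500, coefficient = 1

I ≈ (0.208333/2) × 67.836806 = 7.066334
Exact value: 7.057292
Error: 0.009042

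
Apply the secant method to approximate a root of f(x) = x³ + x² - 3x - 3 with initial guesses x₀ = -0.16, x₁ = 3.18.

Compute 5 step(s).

f(x) = x³ + x² - 3x - 3
x₀ = -0.16, x₁ = 3.18

Secant formula: x_{n+1} = x_n - f(x_n)(x_n - x_{n-1})/(f(x_n) - f(x_{n-1}))

Iteration 1:
  f(-0.160000) = -2.498496
  f(3.180000) = 29.729832
  x_2 = 3.180000 - 29.729832×(3.180000 - (-0.160000))/(29.729832 - (-2.498496))
       = 0.098933
Iteration 2:
  f(3.180000) = 29.729832
  f(0.098933) = -3.286043
  x_3 = 0.098933 - (-3.286043)×(0.098933 - 3.180000)/(-3.286043 - 29.729832)
       = 0.405589
Iteration 3:
  f(0.098933) = -3.286043
  f(0.405589) = -3.985544
  x_4 = 0.405589 - (-3.985544)×(0.405589 - 0.098933)/(-3.985544 - (-3.286043))
       = -1.341643
Iteration 4:
  f(0.405589) = -3.985544
  f(-1.341643) = 0.409970
  x_5 = -1.341643 - 0.409970×(-1.341643 - 0.405589)/(0.409970 - (-3.985544))
       = -1.178679
Iteration 5:
  f(-1.341643) = 0.409970
  f(-1.178679) = 0.287801
  x_6 = -1.178679 - 0.287801×(-1.178679 - (-1.341643))/(0.287801 - 0.409970)
       = -0.794773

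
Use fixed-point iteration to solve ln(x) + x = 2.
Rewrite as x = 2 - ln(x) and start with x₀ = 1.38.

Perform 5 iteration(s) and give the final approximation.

Equation: ln(x) + x = 2
Fixed-point form: x = 2 - ln(x)
x₀ = 1.38

x_1 = g(1.380000) = 1.677917
x_2 = g(1.677917) = 1.482447
x_3 = g(1.482447) = 1.606306
x_4 = g(1.606306) = 1.526063
x_5 = g(1.526063) = 1.577309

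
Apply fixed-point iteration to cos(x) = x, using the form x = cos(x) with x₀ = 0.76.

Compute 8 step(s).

Equation: cos(x) = x
Fixed-point form: x = cos(x)
x₀ = 0.76

x_1 = g(0.760000) = 0.724836
x_2 = g(0.724836) = 0.748608
x_3 = g(0.748608) = 0.732637
x_4 = g(0.732637) = 0.743413
x_5 = g(0.743413) = 0.736163
x_6 = g(0.736163) = 0.741051
x_7 = g(0.741051) = 0.737760
x_8 = g(0.737760) = 0.739977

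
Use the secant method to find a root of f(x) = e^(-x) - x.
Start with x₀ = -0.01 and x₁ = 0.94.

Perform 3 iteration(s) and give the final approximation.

f(x) = e^(-x) - x
x₀ = -0.01, x₁ = 0.94

Secant formula: x_{n+1} = x_n - f(x_n)(x_n - x_{n-1})/(f(x_n) - f(x_{n-1}))

Iteration 1:
  f(-0.010000) = 1.020050
  f(0.940000) = -0.549372
  x_2 = 0.940000 - (-0.549372)×(0.940000 - (-0.010000))/(-0.549372 - 1.020050)
       = 0.607455
Iteration 2:
  f(0.940000) = -0.549372
  f(0.607455) = -0.062720
  x_3 = 0.607455 - (-0.062720)×(0.607455 - 0.940000)/(-0.062720 - (-0.549372))
       = 0.564597
Iteration 3:
  f(0.607455) = -0.062720
  f(0.564597) = 0.003993
  x_4 = 0.564597 - 0.003993×(0.564597 - 0.607455)/(0.003993 - (-0.062720))
       = 0.567162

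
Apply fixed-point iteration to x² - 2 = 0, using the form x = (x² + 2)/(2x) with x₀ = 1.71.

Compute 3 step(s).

Equation: x² - 2 = 0
Fixed-point form: x = (x² + 2)/(2x)
x₀ = 1.71

x_1 = g(1.710000) = 1.439795
x_2 = g(1.439795) = 1.414441
x_3 = g(1.414441) = 1.414214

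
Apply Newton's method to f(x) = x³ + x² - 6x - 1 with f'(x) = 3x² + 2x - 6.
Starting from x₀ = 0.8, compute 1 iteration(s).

f(x) = x³ + x² - 6x - 1
f'(x) = 3x² + 2x - 6
x₀ = 0.8

Newton-Raphson formula: x_{n+1} = x_n - f(x_n)/f'(x_n)

Iteration 1:
  f(0.800000) = -4.648000
  f'(0.800000) = -2.480000
  x_1 = 0.800000 - (-4.648000)/(-2.480000) = -1.074194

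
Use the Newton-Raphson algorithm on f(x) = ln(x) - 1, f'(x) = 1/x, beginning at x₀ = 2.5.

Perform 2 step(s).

f(x) = ln(x) - 1
f'(x) = 1/x
x₀ = 2.5

Newton-Raphson formula: x_{n+1} = x_n - f(x_n)/f'(x_n)

Iteration 1:
  f(2.500000) = -0.083709
  f'(2.500000) = 0.400000
  x_1 = 2.500000 - (-0.083709)/0.400000 = 2.709273
Iteration 2:
  f(2.709273) = -0.003320
  f'(2.709273) = 0.369103
  x_2 = 2.709273 - (-0.003320)/0.369103 = 2.718267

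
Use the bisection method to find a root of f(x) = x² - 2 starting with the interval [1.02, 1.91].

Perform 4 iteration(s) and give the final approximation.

f(x) = x² - 2
Initial interval: [1.02, 1.91]

Iteration 1:
  c_1 = (1.020000 + 1.910000)/2 = 1.465000
  f(c_1) = f(1.465000) = 0.146225
  f(a) × f(c) < 0, new interval: [1.020000, 1.465000]
Iteration 2:
  c_2 = (1.020000 + 1.465000)/2 = 1.242500
  f(c_2) = f(1.242500) = -0.456194
  f(a) × f(c) ≥ 0, new interval: [1.242500, 1.465000]
Iteration 3:
  c_3 = (1.242500 + 1.465000)/2 = 1.353750
  f(c_3) = f(1.353750) = -0.167361
  f(a) × f(c) ≥ 0, new interval: [1.353750, 1.465000]
Iteration 4:
  c_4 = (1.353750 + 1.465000)/2 = 1.409375
  f(c_4) = f(1.409375) = -0.013662
  f(a) × f(c) ≥ 0, new interval: [1.409375, 1.465000]

After 4 iteration(s), the approximation is c_4 = 1.409375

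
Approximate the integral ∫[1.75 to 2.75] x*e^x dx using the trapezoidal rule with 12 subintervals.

f(x) = x*e^x
a = 1.75, b = 2.75, n = 12
h = (b - a)/n = 0.083333

Trapezoidal rule: (h/2)[f(x₀) + 2f(x₁) + 2f(x₂) + ... + f(xₙ)]

x_0 = 1.7500, f(x_0) = 10.070555, coefficient = 1
x_1 = 1.8333, f(x_1) = 11.466952, coefficient = 2
x_2 = 1.9167, f(x_2) = 13.029998, coefficient = 2
x_3 = 2.0000, f(x_3) = 14.778112, coefficient = 2
x_4 = 2.0833, f(x_4) = 16.731656, coefficient = 2
x_5 = 2.1667, f(x_5) = 18.913133, coefficient = 2
x_6 = 2.2500, f(x_6) = 21.347406, coefficient = 2
x_7 = 2.3333, f(x_7) = 24.061937, coefficient = 2
x_8 = 2.4167, f(x_8) = 27.087053, coefficient = 2
x_9 = 2.5000, f(x_9) = 30.456235, coefficient = 2
x_10 = 2.5833, f(x_10) = 34.206439, coefficient = 2
x_11 = 2.6667, f(x_11) = 38.378443, coefficient = 2
x_12 = 2.7500, f(x_12) = 43.017238, coefficient = 1

I ≈ (0.083333/2) × 554.002517 = 23.083438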